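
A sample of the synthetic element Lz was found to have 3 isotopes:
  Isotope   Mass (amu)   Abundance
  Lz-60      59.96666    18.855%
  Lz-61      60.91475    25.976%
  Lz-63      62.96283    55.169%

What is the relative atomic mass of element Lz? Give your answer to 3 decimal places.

61.866 amu

Weight each isotope mass by its fractional abundance: 0.18855 × 59.96666 + 0.25976 × 60.91475 + 0.55169 × 62.96283
= 11.306714 + 15.823215 + 34.735964 = 61.865893 amu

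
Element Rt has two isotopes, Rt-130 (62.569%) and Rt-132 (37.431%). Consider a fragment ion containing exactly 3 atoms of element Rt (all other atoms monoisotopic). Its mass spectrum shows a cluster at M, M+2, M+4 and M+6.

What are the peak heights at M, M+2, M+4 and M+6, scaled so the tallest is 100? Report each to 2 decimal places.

55.72 : 100.00 : 59.82 : 11.93

Each Rt atom is independently Rt-130 (p = 0.62569) or Rt-132 (q = 0.37431); the cluster is the binomial expansion (p + q)^3.
P(M) = 0.62569^3 = 0.244950
P(M+2) = 3 × 0.62569^2 × 0.37431^1 = 0.439614
P(M+4) = 3 × 0.62569^1 × 0.37431^2 = 0.262992
P(M+6) = 0.37431^3 = 0.052444
The M+2 peak is largest (0.439614); scaling to 100 gives 55.72 : 100.00 : 59.82 : 11.93.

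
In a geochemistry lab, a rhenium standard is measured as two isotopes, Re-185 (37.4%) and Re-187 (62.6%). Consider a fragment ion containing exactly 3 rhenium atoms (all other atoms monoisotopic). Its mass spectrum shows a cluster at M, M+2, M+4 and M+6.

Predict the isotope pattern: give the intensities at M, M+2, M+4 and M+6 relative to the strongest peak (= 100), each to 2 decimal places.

The 3 Re atoms are independent, so intensities follow the terms of (0.374 + 0.626)^3.
P(M) = 0.374^3 = 0.052314
P(M+2) = 3 × 0.374^2 × 0.626^1 = 0.262687
P(M+4) = 3 × 0.374^1 × 0.626^2 = 0.439685
P(M+6) = 0.626^3 = 0.245314
The M+4 peak is largest (0.439685); scaling to 100 gives 11.90 : 59.74 : 100.00 : 55.79.

11.90 : 59.74 : 100.00 : 55.79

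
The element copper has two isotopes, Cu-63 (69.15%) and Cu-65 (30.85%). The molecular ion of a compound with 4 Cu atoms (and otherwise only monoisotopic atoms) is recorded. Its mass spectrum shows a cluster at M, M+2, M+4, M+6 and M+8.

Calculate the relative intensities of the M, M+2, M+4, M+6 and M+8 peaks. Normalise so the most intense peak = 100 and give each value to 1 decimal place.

56.0 : 100.0 : 66.9 : 19.9 : 2.2

Expanding (0.6915 + 0.3085)^4:
P(M) = 0.6915^4 = 0.228649
P(M+2) = 4 × 0.6915^3 × 0.3085^1 = 0.408030
P(M+4) = 6 × 0.6915^2 × 0.3085^2 = 0.273052
P(M+6) = 4 × 0.6915^1 × 0.3085^3 = 0.081212
P(M+8) = 0.3085^4 = 0.009058
The M+2 peak is largest (0.408030); scaling to 100 gives 56.0 : 100.0 : 66.9 : 19.9 : 2.2.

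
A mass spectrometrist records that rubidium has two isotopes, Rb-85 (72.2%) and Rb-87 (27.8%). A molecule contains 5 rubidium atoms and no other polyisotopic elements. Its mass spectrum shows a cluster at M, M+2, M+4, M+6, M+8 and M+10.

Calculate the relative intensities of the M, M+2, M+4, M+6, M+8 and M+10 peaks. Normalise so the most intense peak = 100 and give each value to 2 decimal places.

Expanding (0.722 + 0.278)^5:
P(M) = 0.722^5 = 0.196194
P(M+2) = 5 × 0.722^4 × 0.278^1 = 0.377714
P(M+4) = 10 × 0.722^3 × 0.278^2 = 0.290872
P(M+6) = 10 × 0.722^2 × 0.278^3 = 0.111998
P(M+8) = 5 × 0.722^1 × 0.278^4 = 0.021562
P(M+10) = 0.278^5 = 0.001660
The M+2 peak is largest (0.377714); scaling to 100 gives 51.94 : 100.00 : 77.01 : 29.65 : 5.71 : 0.44.

51.94 : 100.00 : 77.01 : 29.65 : 5.71 : 0.44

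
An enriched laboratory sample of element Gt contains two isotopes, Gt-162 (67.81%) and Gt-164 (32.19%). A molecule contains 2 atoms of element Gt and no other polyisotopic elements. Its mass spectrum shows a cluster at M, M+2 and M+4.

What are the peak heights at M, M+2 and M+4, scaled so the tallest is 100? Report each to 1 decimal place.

100.0 : 94.9 : 22.5

Each Gt atom is independently Gt-162 (p = 0.6781) or Gt-164 (q = 0.3219); the cluster is the binomial expansion (p + q)^2.
P(M) = 0.6781^2 = 0.459820
P(M+2) = 2 × 0.6781^1 × 0.3219^1 = 0.436561
P(M+4) = 0.3219^2 = 0.103620
The M peak is largest (0.459820); scaling to 100 gives 100.0 : 94.9 : 22.5.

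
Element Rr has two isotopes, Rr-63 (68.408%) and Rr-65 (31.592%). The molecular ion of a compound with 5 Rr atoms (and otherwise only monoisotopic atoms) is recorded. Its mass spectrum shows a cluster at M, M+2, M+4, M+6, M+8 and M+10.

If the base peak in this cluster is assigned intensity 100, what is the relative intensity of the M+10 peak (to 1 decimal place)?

0.9

Binomial terms of (0.68408 + 0.31592)^5: M 0.1498, M+2 0.3459, M+4 0.3195, M+6 0.1476, M+8 0.0341, M+10 0.0031 → M+2 is the base peak.
P(M+2) = C(5,1) × 0.68408^4 × 0.31592^1 = 5 × 0.21899166 × 0.31592 = 0.345919 (base)
P(M+10) = C(5,5) × 0.68408^0 × 0.31592^5 = 1 × 1.0000 × 0.00314692 = 0.003147
Relative intensity = 0.003147 / 0.345919 × 100 = 0.9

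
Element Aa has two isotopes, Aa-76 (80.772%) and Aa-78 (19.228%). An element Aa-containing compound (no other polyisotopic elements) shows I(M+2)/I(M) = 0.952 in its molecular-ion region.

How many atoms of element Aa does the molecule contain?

4

For n independent Aa atoms, I(M+2)/I(M) = n · (abundance Aa-78) / (abundance Aa-76) = n · 0.19228/0.80772.
n = 0.952 × 0.80772/0.19228 = 4.00 ≈ 4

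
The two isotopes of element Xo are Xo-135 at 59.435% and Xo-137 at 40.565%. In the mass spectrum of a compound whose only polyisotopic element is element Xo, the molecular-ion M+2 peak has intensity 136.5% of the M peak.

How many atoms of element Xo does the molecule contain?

For n independent Xo atoms, I(M+2)/I(M) = n · (abundance Xo-137) / (abundance Xo-135) = n · 0.40565/0.59435.
n = 1.365 × 0.59435/0.40565 = 2.00 ≈ 2

2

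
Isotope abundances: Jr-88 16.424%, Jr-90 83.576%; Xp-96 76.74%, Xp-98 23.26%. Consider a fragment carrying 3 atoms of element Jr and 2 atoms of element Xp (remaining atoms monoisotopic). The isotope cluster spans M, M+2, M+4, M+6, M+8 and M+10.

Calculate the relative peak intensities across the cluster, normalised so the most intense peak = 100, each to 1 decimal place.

Element Jr pattern (n=3): 0.00443034 : 0.06763332 : 0.34416235 : 0.583774
Element Xp pattern (n=2): 0.58890276 : 0.35699448 : 0.05410276
Convolve the two distributions (both contribute in 2-u steps):
  M: 0.00443034×0.58890276 = 0.002609
  M+2: 0.00443034×0.35699448 + 0.06763332×0.58890276 = 0.041411
  M+4: 0.00443034×0.05410276 + 0.06763332×0.35699448 + 0.34416235×0.58890276 = 0.227063
  M+6: 0.06763332×0.05410276 + 0.34416235×0.35699448 + 0.583774×0.58890276 = 0.470309
  M+8: 0.34416235×0.05410276 + 0.583774×0.35699448 = 0.227024
  M+10: 0.583774×0.05410276 = 0.031584
Scale to base peak (0.470309) = 100: 0.6 : 8.8 : 48.3 : 100.0 : 48.3 : 6.7

0.6 : 8.8 : 48.3 : 100.0 : 48.3 : 6.7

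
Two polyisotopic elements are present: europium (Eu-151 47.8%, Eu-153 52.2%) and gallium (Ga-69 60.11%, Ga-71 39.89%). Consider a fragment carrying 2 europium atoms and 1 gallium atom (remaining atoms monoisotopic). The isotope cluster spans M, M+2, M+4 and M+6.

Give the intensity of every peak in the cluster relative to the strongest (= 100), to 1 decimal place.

Europium pattern (n=2): 0.228484 : 0.499032 : 0.272484
Gallium pattern (n=1): 0.6011 : 0.3989
Convolve the two distributions (both contribute in 2-u steps):
  M: 0.228484×0.6011 = 0.137342
  M+2: 0.228484×0.3989 + 0.499032×0.6011 = 0.391110
  M+4: 0.499032×0.3989 + 0.272484×0.6011 = 0.362854
  M+6: 0.272484×0.3989 = 0.108694
Scale to base peak (0.391110) = 100: 35.1 : 100.0 : 92.8 : 27.8

35.1 : 100.0 : 92.8 : 27.8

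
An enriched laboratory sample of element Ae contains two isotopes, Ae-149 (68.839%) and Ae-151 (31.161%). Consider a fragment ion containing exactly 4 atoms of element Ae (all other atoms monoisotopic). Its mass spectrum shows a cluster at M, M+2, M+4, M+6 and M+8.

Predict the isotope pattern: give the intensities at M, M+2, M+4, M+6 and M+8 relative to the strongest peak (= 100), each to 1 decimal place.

Each Ae atom is independently Ae-149 (p = 0.68839) or Ae-151 (q = 0.31161); the cluster is the binomial expansion (p + q)^4.
P(M) = 0.68839^4 = 0.224563
P(M+2) = 4 × 0.68839^3 × 0.31161^1 = 0.406607
P(M+4) = 6 × 0.68839^2 × 0.31161^2 = 0.276085
P(M+6) = 4 × 0.68839^1 × 0.31161^3 = 0.083316
P(M+8) = 0.31161^4 = 0.009429
The M+2 peak is largest (0.406607); scaling to 100 gives 55.2 : 100.0 : 67.9 : 20.5 : 2.3.

55.2 : 100.0 : 67.9 : 20.5 : 2.3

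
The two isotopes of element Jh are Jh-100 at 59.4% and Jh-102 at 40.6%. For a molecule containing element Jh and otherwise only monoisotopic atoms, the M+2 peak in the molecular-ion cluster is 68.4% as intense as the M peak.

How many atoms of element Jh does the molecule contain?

With n Jh atoms, P(M+2)/P(M) = C(n,1)·p^(n−1)q / p^n = n·q/p = n · 0.406/0.594.
n = 0.684 × 0.594/0.406 = 1.00 ≈ 1

1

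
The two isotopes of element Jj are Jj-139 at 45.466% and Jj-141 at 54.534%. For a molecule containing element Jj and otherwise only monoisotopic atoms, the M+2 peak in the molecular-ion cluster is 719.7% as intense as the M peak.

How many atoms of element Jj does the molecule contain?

6

For n independent Jj atoms, I(M+2)/I(M) = n · (abundance Jj-141) / (abundance Jj-139) = n · 0.54534/0.45466.
n = 7.197 × 0.45466/0.54534 = 6.00 ≈ 6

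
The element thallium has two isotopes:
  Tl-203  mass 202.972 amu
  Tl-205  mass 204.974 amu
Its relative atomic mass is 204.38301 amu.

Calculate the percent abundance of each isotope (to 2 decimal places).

Let x be the fractional abundance of Tl-203; then Tl-205 has abundance 1 − x.
202.972·x + 204.974·(1 − x) = 204.38301
(202.972 − 204.974)·x = 204.38301 − 204.974
x = -0.59099 / -2.002 = 0.29520 → 29.52% Tl-203, 70.48% Tl-205.

Tl-203: 29.52%, Tl-205: 70.48%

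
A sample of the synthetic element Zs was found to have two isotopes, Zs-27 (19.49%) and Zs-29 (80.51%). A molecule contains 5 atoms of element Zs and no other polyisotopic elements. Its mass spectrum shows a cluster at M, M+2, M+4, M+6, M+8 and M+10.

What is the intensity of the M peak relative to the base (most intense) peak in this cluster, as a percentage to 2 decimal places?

Binomial terms of (0.1949 + 0.8051)^5: M 0.0003, M+2 0.0058, M+4 0.0480, M+6 0.1982, M+8 0.4094, M+10 0.3383 → M+8 is the base peak.
P(M+8) = C(5,4) × 0.1949^1 × 0.8051^4 = 5 × 0.1949 × 0.4201451 = 0.409431 (base)
P(M) = C(5,0) × 0.1949^5 × 0.8051^0 = 1 × 0.00028123 × 1.0000 = 0.000281
Relative intensity = 0.000281 / 0.409431 × 100 = 0.07

0.07%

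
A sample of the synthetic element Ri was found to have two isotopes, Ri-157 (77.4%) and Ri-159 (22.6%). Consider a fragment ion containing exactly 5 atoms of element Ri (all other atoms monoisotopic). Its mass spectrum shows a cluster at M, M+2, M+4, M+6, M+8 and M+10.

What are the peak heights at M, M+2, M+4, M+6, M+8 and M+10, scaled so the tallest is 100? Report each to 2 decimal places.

68.50 : 100.00 : 58.40 : 17.05 : 2.49 : 0.15

Each Ri atom is independently Ri-157 (p = 0.774) or Ri-159 (q = 0.226); the cluster is the binomial expansion (p + q)^5.
P(M) = 0.774^5 = 0.277782
P(M+2) = 5 × 0.774^4 × 0.226^1 = 0.405548
P(M+4) = 10 × 0.774^3 × 0.226^2 = 0.236832
P(M+6) = 10 × 0.774^2 × 0.226^3 = 0.069152
P(M+8) = 5 × 0.774^1 × 0.226^4 = 0.010096
P(M+10) = 0.226^5 = 0.000590
The M+2 peak is largest (0.405548); scaling to 100 gives 68.50 : 100.00 : 58.40 : 17.05 : 2.49 : 0.15.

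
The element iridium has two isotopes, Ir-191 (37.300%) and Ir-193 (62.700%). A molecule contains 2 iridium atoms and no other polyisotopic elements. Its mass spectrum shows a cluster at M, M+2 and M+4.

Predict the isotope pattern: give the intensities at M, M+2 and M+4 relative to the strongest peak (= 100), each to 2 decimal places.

The 2 Ir atoms are independent, so intensities follow the terms of (0.37300 + 0.62700)^2.
P(M) = 0.37300^2 = 0.139129
P(M+2) = 2 × 0.37300^1 × 0.62700^1 = 0.467742
P(M+4) = 0.62700^2 = 0.393129
The M+2 peak is largest (0.467742); scaling to 100 gives 29.74 : 100.00 : 84.05.

29.74 : 100.00 : 84.05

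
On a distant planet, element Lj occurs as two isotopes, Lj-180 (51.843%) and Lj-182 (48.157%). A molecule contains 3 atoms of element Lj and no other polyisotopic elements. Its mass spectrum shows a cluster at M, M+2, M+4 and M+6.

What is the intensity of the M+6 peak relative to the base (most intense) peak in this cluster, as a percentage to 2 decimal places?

28.76%

Term probabilities: M 0.1393, M+2 0.3883, M+4 0.3607, M+6 0.1117. Base peak = M+2.
P(M+2) = C(3,1) × 0.51843^2 × 0.48157^1 = 3 × 0.26876966 × 0.48157 = 0.388294 (base)
P(M+6) = C(3,3) × 0.51843^0 × 0.48157^3 = 1 × 1.0000 × 0.11168074 = 0.111681
Relative intensity = 0.111681 / 0.388294 × 100 = 28.76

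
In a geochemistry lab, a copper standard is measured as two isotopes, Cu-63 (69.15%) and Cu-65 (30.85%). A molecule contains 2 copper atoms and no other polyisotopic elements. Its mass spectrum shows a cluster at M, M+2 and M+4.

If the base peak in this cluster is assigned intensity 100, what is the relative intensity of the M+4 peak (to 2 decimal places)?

19.90

(0.6915 + 0.3085)^2 gives M 0.4782, M+2 0.4267, M+4 0.0952; the largest is M.
P(M) = C(2,0) × 0.6915^2 × 0.3085^0 = 1 × 0.47817225 × 1.0000 = 0.478172 (base)
P(M+4) = C(2,2) × 0.6915^0 × 0.3085^2 = 1 × 1.0000 × 0.09517225 = 0.095172
Relative intensity = 0.095172 / 0.478172 × 100 = 19.90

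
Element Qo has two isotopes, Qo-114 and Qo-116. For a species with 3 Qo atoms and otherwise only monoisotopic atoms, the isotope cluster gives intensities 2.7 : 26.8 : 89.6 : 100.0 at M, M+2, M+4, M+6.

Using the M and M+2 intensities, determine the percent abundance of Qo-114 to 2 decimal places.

23.21%

Write p for the Qo-114 fraction. I(M+2)/I(M) = [C(3,1)·p^2·(1−p)] / p^3 = 3·(1−p)/p = 26.8/2.7 = 9.9259
(1−p)/p = 9.9259/3 = 3.3086  ⇒  p = 1/(1 + 3.3086) = 0.2321
Qo-114: 23.21%, Qo-116: 76.79%.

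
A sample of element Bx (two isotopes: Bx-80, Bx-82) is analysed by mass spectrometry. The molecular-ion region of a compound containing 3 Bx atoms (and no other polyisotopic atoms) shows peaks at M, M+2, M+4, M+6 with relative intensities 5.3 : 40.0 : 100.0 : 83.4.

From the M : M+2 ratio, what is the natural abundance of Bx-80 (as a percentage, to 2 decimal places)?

Let p = fractional abundance of Bx-80. I(M+2)/I(M) = [C(3,1)·p^2·(1−p)] / p^3 = 3·(1−p)/p = 40.0/5.3 = 7.5472
(1−p)/p = 7.5472/3 = 2.5157  ⇒  p = 1/(1 + 2.5157) = 0.2844
Bx-80: 28.44%, Bx-82: 71.56%.

28.44%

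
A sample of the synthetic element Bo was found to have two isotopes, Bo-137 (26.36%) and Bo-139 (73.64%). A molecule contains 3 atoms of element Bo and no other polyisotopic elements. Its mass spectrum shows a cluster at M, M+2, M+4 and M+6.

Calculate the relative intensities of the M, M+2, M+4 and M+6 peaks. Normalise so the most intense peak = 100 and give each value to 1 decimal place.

Expanding (0.2636 + 0.7364)^3:
P(M) = 0.2636^3 = 0.018316
P(M+2) = 3 × 0.2636^2 × 0.7364^1 = 0.153506
P(M+4) = 3 × 0.2636^1 × 0.7364^2 = 0.428839
P(M+6) = 0.7364^3 = 0.399339
The M+4 peak is largest (0.428839); scaling to 100 gives 4.3 : 35.8 : 100.0 : 93.1.

4.3 : 35.8 : 100.0 : 93.1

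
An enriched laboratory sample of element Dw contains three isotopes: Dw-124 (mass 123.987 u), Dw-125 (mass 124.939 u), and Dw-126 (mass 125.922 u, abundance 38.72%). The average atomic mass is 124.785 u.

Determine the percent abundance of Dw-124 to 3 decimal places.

56.157%

Let x and y be the fractions of Dw-124 and Dw-125. Then x + y = 1 − 0.3872 = 0.6128 and 123.987x + 124.939y = 124.785 − 0.3872×125.922 = 76.0280016.
Substituting: 123.987x + 124.939(0.6128 − x) = 76.0280016
(123.987 − 124.939)x = -0.5346176  ⇒  x = 0.56157, y = 0.05123
Dw-124: 56.157%, Dw-125: 5.123%.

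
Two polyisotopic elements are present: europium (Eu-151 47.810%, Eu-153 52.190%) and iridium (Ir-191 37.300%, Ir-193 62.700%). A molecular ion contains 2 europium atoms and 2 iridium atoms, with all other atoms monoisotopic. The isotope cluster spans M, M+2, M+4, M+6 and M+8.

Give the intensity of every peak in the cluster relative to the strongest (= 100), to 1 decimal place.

8.8 : 48.8 : 100.0 : 89.6 : 29.6

Europium pattern (n=2): 0.22857961 : 0.49904078 : 0.27237961
Iridium pattern (n=2): 0.139129 : 0.467742 : 0.393129
Convolve the two distributions (both contribute in 2-u steps):
  M: 0.22857961×0.139129 = 0.031802
  M+2: 0.22857961×0.467742 + 0.49904078×0.139129 = 0.176347
  M+4: 0.22857961×0.393129 + 0.49904078×0.467742 + 0.27237961×0.139129 = 0.361180
  M+6: 0.49904078×0.393129 + 0.27237961×0.467742 = 0.323591
  M+8: 0.27237961×0.393129 = 0.107080
Scale to base peak (0.361180) = 100: 8.8 : 48.8 : 100.0 : 89.6 : 29.6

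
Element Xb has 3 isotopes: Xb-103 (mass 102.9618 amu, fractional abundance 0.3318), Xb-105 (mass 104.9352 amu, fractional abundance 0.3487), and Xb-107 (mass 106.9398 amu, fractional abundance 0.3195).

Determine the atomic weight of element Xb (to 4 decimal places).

104.9209 amu

Average mass = Σ (abundance × isotope mass) = 0.3318 × 102.9618 + 0.3487 × 104.9352 + 0.3195 × 106.9398
= 34.16273 + 36.59090 + 34.16727 = 104.92090 amu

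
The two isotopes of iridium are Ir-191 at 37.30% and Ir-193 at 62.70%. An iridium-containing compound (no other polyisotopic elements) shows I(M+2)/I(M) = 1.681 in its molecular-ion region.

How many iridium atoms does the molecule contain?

For n independent Ir atoms, I(M+2)/I(M) = n · (abundance Ir-193) / (abundance Ir-191) = n · 0.6270/0.3730.
n = 1.681 × 0.3730/0.6270 = 1.00 ≈ 1

1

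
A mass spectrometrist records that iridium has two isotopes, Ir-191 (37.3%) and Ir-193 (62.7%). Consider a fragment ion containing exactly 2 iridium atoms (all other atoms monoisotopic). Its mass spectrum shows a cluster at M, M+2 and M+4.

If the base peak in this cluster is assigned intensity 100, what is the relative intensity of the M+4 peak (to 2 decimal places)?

84.05

(0.373 + 0.627)^2 gives M 0.1391, M+2 0.4677, M+4 0.3931; the largest is M+2.
P(M+2) = C(2,1) × 0.373^1 × 0.627^1 = 2 × 0.3730 × 0.6270 = 0.467742 (base)
P(M+4) = C(2,2) × 0.373^0 × 0.627^2 = 1 × 1.0000 × 0.393129 = 0.393129
Relative intensity = 0.393129 / 0.467742 × 100 = 84.05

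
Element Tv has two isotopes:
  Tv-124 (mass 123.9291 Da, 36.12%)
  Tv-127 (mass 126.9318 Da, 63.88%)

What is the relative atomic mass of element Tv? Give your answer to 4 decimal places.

125.8472 Da

Ar = Σ fᵢ·mᵢ = 0.3612 × 123.9291 + 0.6388 × 126.9318
= 44.76319 + 81.08403 = 125.84722 Da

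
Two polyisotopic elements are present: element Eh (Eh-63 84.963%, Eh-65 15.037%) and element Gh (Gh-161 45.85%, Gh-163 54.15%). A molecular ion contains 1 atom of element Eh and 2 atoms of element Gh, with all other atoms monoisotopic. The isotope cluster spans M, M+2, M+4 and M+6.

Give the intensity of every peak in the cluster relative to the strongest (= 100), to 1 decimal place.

Element Eh pattern (n=1): 0.84963 : 0.15037
Element Gh pattern (n=2): 0.21022225 : 0.4965555 : 0.29322225
Convolve the two distributions (both contribute in 2-u steps):
  M: 0.84963×0.21022225 = 0.178611
  M+2: 0.84963×0.4965555 + 0.15037×0.21022225 = 0.453500
  M+4: 0.84963×0.29322225 + 0.15037×0.4965555 = 0.323797
  M+6: 0.15037×0.29322225 = 0.044092
Scale to base peak (0.453500) = 100: 39.4 : 100.0 : 71.4 : 9.7

39.4 : 100.0 : 71.4 : 9.7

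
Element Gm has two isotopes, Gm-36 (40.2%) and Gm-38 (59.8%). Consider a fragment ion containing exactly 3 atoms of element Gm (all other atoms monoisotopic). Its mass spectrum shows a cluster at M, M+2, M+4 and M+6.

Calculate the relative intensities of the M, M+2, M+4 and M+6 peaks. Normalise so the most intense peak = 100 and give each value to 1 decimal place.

The 3 Gm atoms are independent, so intensities follow the terms of (0.402 + 0.598)^3.
P(M) = 0.402^3 = 0.064965
P(M+2) = 3 × 0.402^2 × 0.598^1 = 0.289918
P(M+4) = 3 × 0.402^1 × 0.598^2 = 0.431270
P(M+6) = 0.598^3 = 0.213847
The M+4 peak is largest (0.431270); scaling to 100 gives 15.1 : 67.2 : 100.0 : 49.6.

15.1 : 67.2 : 100.0 : 49.6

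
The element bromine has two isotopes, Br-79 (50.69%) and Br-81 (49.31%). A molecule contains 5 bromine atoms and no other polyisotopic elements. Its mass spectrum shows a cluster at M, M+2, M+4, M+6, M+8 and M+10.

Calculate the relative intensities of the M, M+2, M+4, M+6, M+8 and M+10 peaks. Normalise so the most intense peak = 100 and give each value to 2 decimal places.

Expanding (0.5069 + 0.4931)^5:
P(M) = 0.5069^5 = 0.033467
P(M+2) = 5 × 0.5069^4 × 0.4931^1 = 0.162777
P(M+4) = 10 × 0.5069^3 × 0.4931^2 = 0.316692
P(M+6) = 10 × 0.5069^2 × 0.4931^3 = 0.308070
P(M+8) = 5 × 0.5069^1 × 0.4931^4 = 0.149842
P(M+10) = 0.4931^5 = 0.029152
The M+4 peak is largest (0.316692); scaling to 100 gives 10.57 : 51.40 : 100.00 : 97.28 : 47.31 : 9.21.

10.57 : 51.40 : 100.00 : 97.28 : 47.31 : 9.21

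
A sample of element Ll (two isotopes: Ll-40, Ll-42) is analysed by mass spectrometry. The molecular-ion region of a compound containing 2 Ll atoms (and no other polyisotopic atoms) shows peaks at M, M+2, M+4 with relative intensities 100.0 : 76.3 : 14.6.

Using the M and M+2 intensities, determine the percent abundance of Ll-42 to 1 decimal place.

Let p = fractional abundance of Ll-40. I(M+2)/I(M) = [C(2,1)·p^1·(1−p)] / p^2 = 2·(1−p)/p = 76.3/100.0 = 0.7630
(1−p)/p = 0.7630/2 = 0.3815  ⇒  p = 1/(1 + 0.3815) = 0.7239
Ll-40: 72.4%, Ll-42: 27.6%.

27.6%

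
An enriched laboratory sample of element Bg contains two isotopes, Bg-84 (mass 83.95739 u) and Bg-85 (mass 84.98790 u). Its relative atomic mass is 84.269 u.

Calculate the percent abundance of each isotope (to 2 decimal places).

Let x be the fractional abundance of Bg-84; then Bg-85 has abundance 1 − x.
83.95739·x + 84.98790·(1 − x) = 84.269
(83.95739 − 84.98790)·x = 84.269 − 84.98790
x = -0.71890 / -1.03051 = 0.69762 → 69.76% Bg-84, 30.24% Bg-85.

Bg-84: 69.76%, Bg-85: 30.24%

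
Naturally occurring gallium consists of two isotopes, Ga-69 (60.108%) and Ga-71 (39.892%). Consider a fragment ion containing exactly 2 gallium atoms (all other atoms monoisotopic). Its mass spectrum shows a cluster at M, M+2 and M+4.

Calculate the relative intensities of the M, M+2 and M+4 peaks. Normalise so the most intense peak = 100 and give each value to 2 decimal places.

Expanding (0.60108 + 0.39892)^2:
P(M) = 0.60108^2 = 0.361297
P(M+2) = 2 × 0.60108^1 × 0.39892^1 = 0.479566
P(M+4) = 0.39892^2 = 0.159137
The M+2 peak is largest (0.479566); scaling to 100 gives 75.34 : 100.00 : 33.18.

75.34 : 100.00 : 33.18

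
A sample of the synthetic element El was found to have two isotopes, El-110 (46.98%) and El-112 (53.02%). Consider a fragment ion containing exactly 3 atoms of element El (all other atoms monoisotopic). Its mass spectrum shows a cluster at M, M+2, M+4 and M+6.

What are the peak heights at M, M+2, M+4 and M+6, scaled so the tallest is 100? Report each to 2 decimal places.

The 3 El atoms are independent, so intensities follow the terms of (0.4698 + 0.5302)^3.
P(M) = 0.4698^3 = 0.103691
P(M+2) = 3 × 0.4698^2 × 0.5302^1 = 0.351065
P(M+4) = 3 × 0.4698^1 × 0.5302^2 = 0.396199
P(M+6) = 0.5302^3 = 0.149046
The M+4 peak is largest (0.396199); scaling to 100 gives 26.17 : 88.61 : 100.00 : 37.62.

26.17 : 88.61 : 100.00 : 37.62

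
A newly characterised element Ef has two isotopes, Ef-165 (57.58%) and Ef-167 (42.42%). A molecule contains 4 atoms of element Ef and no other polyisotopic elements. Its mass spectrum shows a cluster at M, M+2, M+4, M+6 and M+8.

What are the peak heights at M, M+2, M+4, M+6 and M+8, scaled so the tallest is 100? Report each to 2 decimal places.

Expanding (0.5758 + 0.4242)^4:
P(M) = 0.5758^4 = 0.109923
P(M+2) = 4 × 0.5758^3 × 0.4242^1 = 0.323926
P(M+4) = 6 × 0.5758^2 × 0.4242^2 = 0.357961
P(M+6) = 4 × 0.5758^1 × 0.4242^3 = 0.175810
P(M+8) = 0.4242^4 = 0.032380
The M+4 peak is largest (0.357961); scaling to 100 gives 30.71 : 90.49 : 100.00 : 49.11 : 9.05.

30.71 : 90.49 : 100.00 : 49.11 : 9.05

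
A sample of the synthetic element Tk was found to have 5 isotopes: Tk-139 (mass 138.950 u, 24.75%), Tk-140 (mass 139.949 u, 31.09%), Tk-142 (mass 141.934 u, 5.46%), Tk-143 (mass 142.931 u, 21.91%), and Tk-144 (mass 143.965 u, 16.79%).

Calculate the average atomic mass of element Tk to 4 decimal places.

Average mass = Σ (abundance × isotope mass) = 0.2475 × 138.950 + 0.3109 × 139.949 + 0.0546 × 141.934 + 0.2191 × 142.931 + 0.1679 × 143.965
= 34.39013 + 43.51014 + 7.74960 + 31.31618 + 24.17172 = 141.13777 u

141.1378 u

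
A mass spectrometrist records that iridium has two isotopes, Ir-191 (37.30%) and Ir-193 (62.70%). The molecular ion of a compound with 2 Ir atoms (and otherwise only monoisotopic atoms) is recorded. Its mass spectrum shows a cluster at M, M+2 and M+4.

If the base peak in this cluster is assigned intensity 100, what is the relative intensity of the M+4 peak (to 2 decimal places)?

Term probabilities: M 0.1391, M+2 0.4677, M+4 0.3931. Base peak = M+2.
P(M+2) = C(2,1) × 0.3730^1 × 0.6270^1 = 2 × 0.3730 × 0.6270 = 0.467742 (base)
P(M+4) = C(2,2) × 0.3730^0 × 0.6270^2 = 1 × 1.0000 × 0.393129 = 0.393129
Relative intensity = 0.393129 / 0.467742 × 100 = 84.05

84.05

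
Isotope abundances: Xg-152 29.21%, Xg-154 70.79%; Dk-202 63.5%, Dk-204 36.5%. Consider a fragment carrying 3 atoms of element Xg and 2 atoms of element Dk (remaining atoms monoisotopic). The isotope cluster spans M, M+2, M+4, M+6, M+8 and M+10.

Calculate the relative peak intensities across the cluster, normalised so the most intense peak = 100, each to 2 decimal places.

2.71 : 22.82 : 71.31 : 100.00 : 60.13 : 12.75

Element Xg pattern (n=3): 0.02492268 : 0.1811992 : 0.43913357 : 0.35474455
Element Dk pattern (n=2): 0.403225 : 0.46355 : 0.133225
Convolve the two distributions (both contribute in 2-u steps):
  M: 0.02492268×0.403225 = 0.010049
  M+2: 0.02492268×0.46355 + 0.1811992×0.403225 = 0.084617
  M+4: 0.02492268×0.133225 + 0.1811992×0.46355 + 0.43913357×0.403225 = 0.264385
  M+6: 0.1811992×0.133225 + 0.43913357×0.46355 + 0.35474455×0.403225 = 0.370743
  M+8: 0.43913357×0.133225 + 0.35474455×0.46355 = 0.222945
  M+10: 0.35474455×0.133225 = 0.047261
Scale to base peak (0.370743) = 100: 2.71 : 22.82 : 71.31 : 100.00 : 60.13 : 12.75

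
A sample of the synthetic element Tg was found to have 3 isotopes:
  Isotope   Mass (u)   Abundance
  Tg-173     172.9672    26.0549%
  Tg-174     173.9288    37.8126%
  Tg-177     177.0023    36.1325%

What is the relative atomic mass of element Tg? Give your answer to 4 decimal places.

Ar = Σ fᵢ·mᵢ = 0.260549 × 172.9672 + 0.378126 × 173.9288 + 0.361325 × 177.0023
= 45.06643 + 65.76700 + 63.95536 = 174.78879 u

174.7888 u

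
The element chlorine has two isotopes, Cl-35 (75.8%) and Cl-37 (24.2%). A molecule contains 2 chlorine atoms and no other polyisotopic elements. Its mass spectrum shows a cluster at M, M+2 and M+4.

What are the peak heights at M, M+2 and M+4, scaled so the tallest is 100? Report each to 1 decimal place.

100.0 : 63.9 : 10.2

The 2 Cl atoms are independent, so intensities follow the terms of (0.758 + 0.242)^2.
P(M) = 0.758^2 = 0.574564
P(M+2) = 2 × 0.758^1 × 0.242^1 = 0.366872
P(M+4) = 0.242^2 = 0.058564
The M peak is largest (0.574564); scaling to 100 gives 100.0 : 63.9 : 10.2.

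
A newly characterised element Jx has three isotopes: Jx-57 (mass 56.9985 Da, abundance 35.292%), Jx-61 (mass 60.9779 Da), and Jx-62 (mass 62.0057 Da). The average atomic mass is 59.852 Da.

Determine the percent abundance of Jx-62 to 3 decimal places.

The remaining 64.708% is split between Jx-61 (fraction x) and Jx-62 (fraction 0.64708 − x).
Substituting: 60.9779x + 62.0057(0.64708 − x) = 39.73608938
(60.9779 − 62.0057)x = -0.386558976  ⇒  x = 0.37610, y = 0.27098
Jx-61: 37.610%, Jx-62: 27.098%.

27.098%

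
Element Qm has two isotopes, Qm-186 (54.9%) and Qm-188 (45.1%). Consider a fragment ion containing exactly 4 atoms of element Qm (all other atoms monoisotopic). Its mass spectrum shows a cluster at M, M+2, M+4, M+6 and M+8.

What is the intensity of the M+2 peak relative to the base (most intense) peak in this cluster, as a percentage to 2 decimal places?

Binomial terms of (0.549 + 0.451)^4: M 0.0908, M+2 0.2985, M+4 0.3678, M+6 0.2014, M+8 0.0414 → M+4 is the base peak.
P(M+4) = C(4,2) × 0.549^2 × 0.451^2 = 6 × 0.301401 × 0.203401 = 0.367832 (base)
P(M+2) = C(4,1) × 0.549^3 × 0.451^1 = 4 × 0.16546915 × 0.4510 = 0.298506
Relative intensity = 0.298506 / 0.367832 × 100 = 81.15

81.15%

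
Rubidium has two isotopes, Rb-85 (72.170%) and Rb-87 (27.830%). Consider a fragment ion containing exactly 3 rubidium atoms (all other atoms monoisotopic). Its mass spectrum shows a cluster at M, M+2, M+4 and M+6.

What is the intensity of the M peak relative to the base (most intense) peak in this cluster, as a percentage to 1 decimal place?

86.4%

Binomial terms of (0.72170 + 0.27830)^3: M 0.3759, M+2 0.4349, M+4 0.1677, M+6 0.0216 → M+2 is the base peak.
P(M+2) = C(3,1) × 0.72170^2 × 0.27830^1 = 3 × 0.52085089 × 0.2783 = 0.434858 (base)
P(M) = C(3,0) × 0.72170^3 × 0.27830^0 = 1 × 0.37589809 × 1.0000 = 0.375898
Relative intensity = 0.375898 / 0.434858 × 100 = 86.4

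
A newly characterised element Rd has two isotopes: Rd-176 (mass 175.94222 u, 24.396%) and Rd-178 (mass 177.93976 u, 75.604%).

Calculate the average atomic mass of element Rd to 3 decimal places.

177.452 u

The abundance-weighted mean is 0.24396 × 175.94222 + 0.75604 × 177.93976
= 42.922864 + 134.529576 = 177.452440 u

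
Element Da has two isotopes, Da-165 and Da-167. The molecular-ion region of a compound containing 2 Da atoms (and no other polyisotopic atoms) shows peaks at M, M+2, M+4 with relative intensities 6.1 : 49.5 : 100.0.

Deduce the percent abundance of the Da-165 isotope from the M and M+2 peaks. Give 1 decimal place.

Write p for the Da-165 fraction. I(M+2)/I(M) = [C(2,1)·p^1·(1−p)] / p^2 = 2·(1−p)/p = 49.5/6.1 = 8.1148
(1−p)/p = 8.1148/2 = 4.0574  ⇒  p = 1/(1 + 4.0574) = 0.1977
Da-165: 19.8%, Da-167: 80.2%.

19.8%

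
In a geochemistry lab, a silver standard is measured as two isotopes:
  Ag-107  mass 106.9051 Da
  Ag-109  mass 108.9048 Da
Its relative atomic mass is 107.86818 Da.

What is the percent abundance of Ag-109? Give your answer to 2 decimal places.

48.16%

With x = fraction of Ag-107 (so Ag-109 is 1 − x):
106.9051·x + 108.9048·(1 − x) = 107.86818
(106.9051 − 108.9048)·x = 107.86818 − 108.9048
x = -1.03662 / -1.9997 = 0.51839 → 51.84% Ag-107, 48.16% Ag-109.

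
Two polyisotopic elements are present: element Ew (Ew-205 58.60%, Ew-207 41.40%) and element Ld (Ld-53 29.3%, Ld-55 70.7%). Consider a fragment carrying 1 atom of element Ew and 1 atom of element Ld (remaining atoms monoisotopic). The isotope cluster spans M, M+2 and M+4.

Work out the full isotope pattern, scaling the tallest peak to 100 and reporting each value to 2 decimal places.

32.06 : 100.00 : 54.65

Element Ew pattern (n=1): 0.5860 : 0.4140
Element Ld pattern (n=1): 0.2930 : 0.7070
Convolve the two distributions (both contribute in 2-u steps):
  M: 0.5860×0.2930 = 0.171698
  M+2: 0.5860×0.7070 + 0.4140×0.2930 = 0.535604
  M+4: 0.4140×0.7070 = 0.292698
Scale to base peak (0.535604) = 100: 32.06 : 100.00 : 54.65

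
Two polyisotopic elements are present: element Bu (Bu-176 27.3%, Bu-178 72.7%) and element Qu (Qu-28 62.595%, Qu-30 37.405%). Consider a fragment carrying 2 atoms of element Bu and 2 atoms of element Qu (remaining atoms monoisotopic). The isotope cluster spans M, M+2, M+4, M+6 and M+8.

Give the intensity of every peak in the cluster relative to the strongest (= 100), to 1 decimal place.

7.2 : 47.2 : 100.0 : 75.1 : 18.3

Element Bu pattern (n=2): 0.074529 : 0.396942 : 0.528529
Element Qu pattern (n=2): 0.3918134 : 0.46827319 : 0.1399134
Convolve the two distributions (both contribute in 2-u steps):
  M: 0.074529×0.3918134 = 0.029201
  M+2: 0.074529×0.46827319 + 0.396942×0.3918134 = 0.190427
  M+4: 0.074529×0.1399134 + 0.396942×0.46827319 + 0.528529×0.3918134 = 0.403390
  M+6: 0.396942×0.1399134 + 0.528529×0.46827319 = 0.303033
  M+8: 0.528529×0.1399134 = 0.073948
Scale to base peak (0.403390) = 100: 7.2 : 47.2 : 100.0 : 75.1 : 18.3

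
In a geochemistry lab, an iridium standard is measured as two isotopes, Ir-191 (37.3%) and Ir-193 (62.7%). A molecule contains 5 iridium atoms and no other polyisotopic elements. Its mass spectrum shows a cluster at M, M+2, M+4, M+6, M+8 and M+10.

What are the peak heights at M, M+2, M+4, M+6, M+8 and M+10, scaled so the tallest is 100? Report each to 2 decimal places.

2.11 : 17.70 : 59.49 : 100.00 : 84.05 : 28.26

Each Ir atom is independently Ir-191 (p = 0.373) or Ir-193 (q = 0.627); the cluster is the binomial expansion (p + q)^5.
P(M) = 0.373^5 = 0.007220
P(M+2) = 5 × 0.373^4 × 0.627^1 = 0.060684
P(M+4) = 10 × 0.373^3 × 0.627^2 = 0.204015
P(M+6) = 10 × 0.373^2 × 0.627^3 = 0.342942
P(M+8) = 5 × 0.373^1 × 0.627^4 = 0.288237
P(M+10) = 0.627^5 = 0.096903
The M+6 peak is largest (0.342942); scaling to 100 gives 2.11 : 17.70 : 59.49 : 100.00 : 84.05 : 28.26.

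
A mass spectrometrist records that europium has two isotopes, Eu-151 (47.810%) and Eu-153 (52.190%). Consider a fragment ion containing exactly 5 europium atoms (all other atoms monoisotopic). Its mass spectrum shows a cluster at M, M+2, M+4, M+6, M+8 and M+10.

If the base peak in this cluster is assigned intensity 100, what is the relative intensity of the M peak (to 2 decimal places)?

(0.47810 + 0.52190)^5 gives M 0.0250, M+2 0.1363, M+4 0.2977, M+6 0.3249, M+8 0.1774, M+10 0.0387; the largest is M+6.
P(M+6) = C(5,3) × 0.47810^2 × 0.52190^3 = 10 × 0.22857961 × 0.14215492 = 0.324937 (base)
P(M) = C(5,0) × 0.47810^5 × 0.52190^0 = 1 × 0.02498007 × 1.0000 = 0.024980
Relative intensity = 0.024980 / 0.324937 × 100 = 7.69

7.69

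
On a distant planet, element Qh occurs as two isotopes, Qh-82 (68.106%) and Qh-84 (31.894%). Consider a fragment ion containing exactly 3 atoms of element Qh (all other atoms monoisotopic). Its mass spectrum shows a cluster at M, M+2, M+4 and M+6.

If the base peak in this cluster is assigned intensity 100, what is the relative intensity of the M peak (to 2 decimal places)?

Term probabilities: M 0.3159, M+2 0.4438, M+4 0.2078, M+6 0.0324. Base peak = M+2.
P(M+2) = C(3,1) × 0.68106^2 × 0.31894^1 = 3 × 0.46384272 × 0.31894 = 0.443814 (base)
P(M) = C(3,0) × 0.68106^3 × 0.31894^0 = 1 × 0.31590473 × 1.0000 = 0.315905
Relative intensity = 0.315905 / 0.443814 × 100 = 71.18

71.18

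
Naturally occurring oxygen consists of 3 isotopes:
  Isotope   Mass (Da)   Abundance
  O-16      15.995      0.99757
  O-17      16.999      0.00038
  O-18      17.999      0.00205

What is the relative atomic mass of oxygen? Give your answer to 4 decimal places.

15.9995 Da

Ar = Σ fᵢ·mᵢ = 0.99757 × 15.995 + 0.00038 × 16.999 + 0.00205 × 17.999
= 15.95613 + 0.00646 + 0.03690 = 15.99949 Da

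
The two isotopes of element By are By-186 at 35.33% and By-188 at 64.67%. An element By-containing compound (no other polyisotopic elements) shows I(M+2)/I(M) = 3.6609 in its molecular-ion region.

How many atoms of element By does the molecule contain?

For n independent By atoms, I(M+2)/I(M) = n · (abundance By-188) / (abundance By-186) = n · 0.6467/0.3533.
n = 3.6609 × 0.3533/0.6467 = 2.00 ≈ 2

2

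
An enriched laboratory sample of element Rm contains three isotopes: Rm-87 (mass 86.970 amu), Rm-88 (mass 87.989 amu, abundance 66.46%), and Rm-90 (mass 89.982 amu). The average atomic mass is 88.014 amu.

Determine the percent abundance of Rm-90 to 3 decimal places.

12.177%

The remaining 33.54% is split between Rm-87 (fraction x) and Rm-90 (fraction 0.3354 − x).
Substituting: 86.970x + 89.982(0.3354 − x) = 29.5365106
(86.970 − 89.982)x = -0.6434522  ⇒  x = 0.21363, y = 0.12177
Rm-87: 21.363%, Rm-90: 12.177%.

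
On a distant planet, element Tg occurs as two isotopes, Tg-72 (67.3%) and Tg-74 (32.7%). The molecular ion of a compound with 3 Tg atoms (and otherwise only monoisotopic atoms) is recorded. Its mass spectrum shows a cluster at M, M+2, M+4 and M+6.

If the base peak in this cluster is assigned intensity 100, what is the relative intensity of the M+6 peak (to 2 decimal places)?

7.87

Term probabilities: M 0.3048, M+2 0.4443, M+4 0.2159, M+6 0.0350. Base peak = M+2.
P(M+2) = C(3,1) × 0.673^2 × 0.327^1 = 3 × 0.452929 × 0.3270 = 0.444323 (base)
P(M+6) = C(3,3) × 0.673^0 × 0.327^3 = 1 × 1.0000 × 0.03496578 = 0.034966
Relative intensity = 0.034966 / 0.444323 × 100 = 7.87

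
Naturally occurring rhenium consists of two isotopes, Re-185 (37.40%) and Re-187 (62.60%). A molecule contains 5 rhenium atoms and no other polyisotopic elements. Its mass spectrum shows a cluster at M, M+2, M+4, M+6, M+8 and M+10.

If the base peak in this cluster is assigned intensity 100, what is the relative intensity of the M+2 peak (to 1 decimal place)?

17.8

(0.3740 + 0.6260)^5 gives M 0.0073, M+2 0.0612, M+4 0.2050, M+6 0.3431, M+8 0.2872, M+10 0.0961; the largest is M+6.
P(M+6) = C(5,3) × 0.3740^2 × 0.6260^3 = 10 × 0.139876 × 0.24531438 = 0.343136 (base)
P(M+2) = C(5,1) × 0.3740^4 × 0.6260^1 = 5 × 0.0195653 × 0.6260 = 0.061239
Relative intensity = 0.061239 / 0.343136 × 100 = 17.8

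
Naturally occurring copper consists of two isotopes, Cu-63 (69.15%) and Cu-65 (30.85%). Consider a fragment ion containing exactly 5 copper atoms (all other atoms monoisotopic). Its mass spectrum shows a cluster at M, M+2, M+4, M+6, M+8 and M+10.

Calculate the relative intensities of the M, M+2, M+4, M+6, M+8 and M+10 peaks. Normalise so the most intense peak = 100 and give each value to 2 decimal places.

44.83 : 100.00 : 89.23 : 39.81 : 8.88 : 0.79

Each Cu atom is independently Cu-63 (p = 0.6915) or Cu-65 (q = 0.3085); the cluster is the binomial expansion (p + q)^5.
P(M) = 0.6915^5 = 0.158111
P(M+2) = 5 × 0.6915^4 × 0.3085^1 = 0.352691
P(M+4) = 10 × 0.6915^3 × 0.3085^2 = 0.314693
P(M+6) = 10 × 0.6915^2 × 0.3085^3 = 0.140394
P(M+8) = 5 × 0.6915^1 × 0.3085^4 = 0.031317
P(M+10) = 0.3085^5 = 0.002794
The M+2 peak is largest (0.352691); scaling to 100 gives 44.83 : 100.00 : 89.23 : 39.81 : 8.88 : 0.79.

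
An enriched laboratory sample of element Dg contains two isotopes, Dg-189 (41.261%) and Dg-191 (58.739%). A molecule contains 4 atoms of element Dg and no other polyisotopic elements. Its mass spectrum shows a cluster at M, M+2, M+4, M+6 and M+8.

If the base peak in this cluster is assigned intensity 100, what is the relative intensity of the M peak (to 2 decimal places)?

(0.41261 + 0.58739)^4 gives M 0.0290, M+2 0.1650, M+4 0.3524, M+6 0.3345, M+8 0.1190; the largest is M+4.
P(M+4) = C(4,2) × 0.41261^2 × 0.58739^2 = 6 × 0.17024701 × 0.34502701 = 0.352439 (base)
P(M) = C(4,0) × 0.41261^4 × 0.58739^0 = 1 × 0.02898405 × 1.0000 = 0.028984
Relative intensity = 0.028984 / 0.352439 × 100 = 8.22

8.22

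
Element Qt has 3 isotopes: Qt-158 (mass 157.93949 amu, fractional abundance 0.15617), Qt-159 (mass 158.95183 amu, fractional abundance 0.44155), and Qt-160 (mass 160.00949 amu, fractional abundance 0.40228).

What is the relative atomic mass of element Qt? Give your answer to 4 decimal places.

159.2192 amu

The abundance-weighted mean is 0.15617 × 157.93949 + 0.44155 × 158.95183 + 0.40228 × 160.00949
= 24.665410 + 70.185181 + 64.368618 = 159.219209 amu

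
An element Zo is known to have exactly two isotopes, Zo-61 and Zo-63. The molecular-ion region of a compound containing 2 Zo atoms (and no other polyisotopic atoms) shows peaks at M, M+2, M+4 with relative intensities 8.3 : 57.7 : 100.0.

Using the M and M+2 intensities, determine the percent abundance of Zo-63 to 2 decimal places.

Write p for the Zo-61 fraction. I(M+2)/I(M) = [C(2,1)·p^1·(1−p)] / p^2 = 2·(1−p)/p = 57.7/8.3 = 6.9518
(1−p)/p = 6.9518/2 = 3.4759  ⇒  p = 1/(1 + 3.4759) = 0.2234
Zo-61: 22.34%, Zo-63: 77.66%.

77.66%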